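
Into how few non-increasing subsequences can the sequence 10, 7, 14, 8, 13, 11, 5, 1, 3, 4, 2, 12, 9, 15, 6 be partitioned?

5

The minimum number of non-increasing subsequences covering a sequence equals the length of its longest strictly increasing subsequence.
LIS length is 5 (e.g. 7, 8, 11, 12, 15), so 5 piles are needed.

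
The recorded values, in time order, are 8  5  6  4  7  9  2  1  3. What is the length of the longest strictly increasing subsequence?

4

Track the smallest tail for each achievable length (strict):
8 → extends → [8]
5 → replaces 8 → [5]
6 → extends → [5, 6]
4 → replaces 5 → [4, 6]
7 → extends → [4, 6, 7]
9 → extends → [4, 6, 7, 9]
2 → replaces 4 → [2, 6, 7, 9]
1 → replaces 2 → [1, 6, 7, 9]
3 → replaces 6 → [1, 3, 7, 9]
Four tails, so the longest strictly increasing subsequence has length 4 (e.g. 5, 6, 7, 9).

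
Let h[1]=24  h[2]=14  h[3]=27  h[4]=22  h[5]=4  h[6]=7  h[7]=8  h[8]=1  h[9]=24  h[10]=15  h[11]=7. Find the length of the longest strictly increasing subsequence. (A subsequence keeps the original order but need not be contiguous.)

4

Track the smallest tail for each achievable length (strict):
24 → extends → [24]
14 → replaces 24 → [14]
27 → extends → [14, 27]
22 → replaces 27 → [14, 22]
4 → replaces 14 → [4, 22]
7 → replaces 22 → [4, 7]
8 → extends → [4, 7, 8]
1 → replaces 4 → [1, 7, 8]
24 → extends → [1, 7, 8, 24]
15 → replaces 24 → [1, 7, 8, 15]
7 → already a tail → [1, 7, 8, 15]
Four tails, so the longest strictly increasing subsequence has length 4 (e.g. 4, 7, 8, 24).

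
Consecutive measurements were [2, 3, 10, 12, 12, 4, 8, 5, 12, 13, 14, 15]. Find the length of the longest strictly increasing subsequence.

Track the smallest tail for each achievable length (strict):
2 → extends → [2]
3 → extends → [2, 3]
10 → extends → [2, 3, 10]
12 → extends → [2, 3, 10, 12]
12 → already a tail → [2, 3, 10, 12]
4 → replaces 10 → [2, 3, 4, 12]
8 → replaces 12 → [2, 3, 4, 8]
5 → replaces 8 → [2, 3, 4, 5]
12 → extends → [2, 3, 4, 5, 12]
13 → extends → [2, 3, 4, 5, 12, 13]
14 → extends → [2, 3, 4, 5, 12, 13, 14]
15 → extends → [2, 3, 4, 5, 12, 13, 14, 15]
Eight tails, so the longest strictly increasing subsequence has length 8 (e.g. 2, 3, 4, 8, 12, 13, 14, 15).

8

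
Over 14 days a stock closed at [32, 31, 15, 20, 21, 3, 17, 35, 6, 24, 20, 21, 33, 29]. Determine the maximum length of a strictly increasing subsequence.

5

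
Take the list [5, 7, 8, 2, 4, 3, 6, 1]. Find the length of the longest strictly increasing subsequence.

3

Let dp[i] be the length of the longest such subsequence ending at index i:
i:     1 2 3 4 5 6 7 8
a[i]:  5 7 8 2 4 3 6 1
dp:    1 2 3 1 2 2 3 1
Maximum dp value is 3.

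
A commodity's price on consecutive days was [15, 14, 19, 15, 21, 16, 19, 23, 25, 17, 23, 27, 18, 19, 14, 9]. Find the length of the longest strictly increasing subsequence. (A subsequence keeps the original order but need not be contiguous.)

7

Track the smallest tail for each achievable length (strict):
15 → extends → [15]
14 → replaces 15 → [14]
19 → extends → [14, 19]
15 → replaces 19 → [14, 15]
21 → extends → [14, 15, 21]
16 → replaces 21 → [14, 15, 16]
19 → extends → [14, 15, 16, 19]
23 → extends → [14, 15, 16, 19, 23]
25 → extends → [14, 15, 16, 19, 23, 25]
17 → replaces 19 → [14, 15, 16, 17, 23, 25]
23 → already a tail → [14, 15, 16, 17, 23, 25]
27 → extends → [14, 15, 16, 17, 23, 25, 27]
18 → replaces 23 → [14, 15, 16, 17, 18, 25, 27]
19 → replaces 25 → [14, 15, 16, 17, 18, 19, 27]
14 → already a tail → [14, 15, 16, 17, 18, 19, 27]
9 → replaces 14 → [9, 15, 16, 17, 18, 19, 27]
Seven tails, so the longest strictly increasing subsequence has length 7 (e.g. 14, 15, 16, 19, 23, 25, 27).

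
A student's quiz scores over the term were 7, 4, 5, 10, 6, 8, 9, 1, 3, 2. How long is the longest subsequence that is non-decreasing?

Track the smallest tail for each achievable length (allowing ties):
7 → extends → [7]
4 → replaces 7 → [4]
5 → extends → [4, 5]
10 → extends → [4, 5, 10]
6 → replaces 10 → [4, 5, 6]
8 → extends → [4, 5, 6, 8]
9 → extends → [4, 5, 6, 8, 9]
1 → replaces 4 → [1, 5, 6, 8, 9]
3 → replaces 5 → [1, 3, 6, 8, 9]
2 → replaces 3 → [1, 2, 6, 8, 9]
Five tails, so the longest non-decreasing subsequence has length 5 (e.g. 4, 5, 6, 8, 9).

5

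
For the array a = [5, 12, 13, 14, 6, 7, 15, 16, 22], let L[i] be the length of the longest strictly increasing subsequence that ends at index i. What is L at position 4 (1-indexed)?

4

dp[i] = 1 + max{dp[j] : j<i, a[j]<a[i]} (or 1 if no such j):
i:      1  2  3  4  5  6  7  8  9
a[i]:   5 12 13 14  6  7 15 16 22
dp:     1  2  3  4  2  3  5  6  7
At index 4 the value is 4.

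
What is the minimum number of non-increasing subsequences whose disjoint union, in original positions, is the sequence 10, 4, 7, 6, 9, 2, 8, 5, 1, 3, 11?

4

The minimum number of non-increasing subsequences covering a sequence equals the length of its longest strictly increasing subsequence.
LIS length is 4 (e.g. 4, 7, 9, 11), so 4 piles are needed.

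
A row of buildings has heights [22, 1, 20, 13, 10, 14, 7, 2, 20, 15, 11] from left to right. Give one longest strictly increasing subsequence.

Patience tails give the LIS length; then backtrack through the dp parents:
22 → extends → [22]
1 → replaces 22 → [1]
20 → extends → [1, 20]
13 → replaces 20 → [1, 13]
10 → replaces 13 → [1, 10]
14 → extends → [1, 10, 14]
7 → replaces 10 → [1, 7, 14]
2 → replaces 7 → [1, 2, 14]
20 → extends → [1, 2, 14, 20]
15 → replaces 20 → [1, 2, 14, 15]
11 → replaces 14 → [1, 2, 11, 15]
Length 4; one witness is 1, 13, 14, 20.

1, 13, 14, 20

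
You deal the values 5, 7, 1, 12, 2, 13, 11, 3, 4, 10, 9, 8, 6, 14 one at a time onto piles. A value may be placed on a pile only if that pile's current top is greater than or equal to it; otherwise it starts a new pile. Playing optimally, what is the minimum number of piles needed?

6

The minimum number of non-increasing subsequences covering a sequence equals the length of its longest strictly increasing subsequence.
LIS length is 6 (e.g. 1, 2, 3, 4, 10, 14), so 6 piles are needed.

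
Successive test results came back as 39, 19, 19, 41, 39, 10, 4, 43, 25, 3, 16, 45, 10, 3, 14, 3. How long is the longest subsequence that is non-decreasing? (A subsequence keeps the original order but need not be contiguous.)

5

Track the smallest tail for each achievable length (allowing ties):
39 → extends → [39]
19 → replaces 39 → [19]
19 → extends → [19, 19]
41 → extends → [19, 19, 41]
39 → replaces 41 → [19, 19, 39]
10 → replaces 19 → [10, 19, 39]
4 → replaces 10 → [4, 19, 39]
43 → extends → [4, 19, 39, 43]
25 → replaces 39 → [4, 19, 25, 43]
3 → replaces 4 → [3, 19, 25, 43]
16 → replaces 19 → [3, 16, 25, 43]
45 → extends → [3, 16, 25, 43, 45]
10 → replaces 16 → [3, 10, 25, 43, 45]
3 → replaces 10 → [3, 3, 25, 43, 45]
14 → replaces 25 → [3, 3, 14, 43, 45]
3 → replaces 14 → [3, 3, 3, 43, 45]
Five tails, so the longest non-decreasing subsequence has length 5 (e.g. 19, 19, 41, 43, 45).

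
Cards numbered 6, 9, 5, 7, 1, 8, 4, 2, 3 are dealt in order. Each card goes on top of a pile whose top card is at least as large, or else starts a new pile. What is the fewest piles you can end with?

Place each on the leftmost legal pile:
6 → new pile 1 (tops now [6])
9 → new pile 2 (tops now [6, 9])
5 → pile 1 (tops now [5, 9])
7 → pile 2 (tops now [5, 7])
1 → pile 1 (tops now [1, 7])
8 → new pile 3 (tops now [1, 7, 8])
4 → pile 2 (tops now [1, 4, 8])
2 → pile 2 (tops now [1, 2, 8])
3 → pile 3 (tops now [1, 2, 3])
Three piles.

3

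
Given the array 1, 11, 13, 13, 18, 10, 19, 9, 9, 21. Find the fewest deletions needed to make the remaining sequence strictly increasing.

4

Fewest deletions = n − (longest strictly increasing subsequence).
i:      1  2  3  4  5  6  7  8  9 10
a[i]:   1 11 13 13 18 10 19  9  9 21
dp:     1  2  3  3  4  2  5  2  2  6
max dp = 6, so deletions = 10 − 6 = 4.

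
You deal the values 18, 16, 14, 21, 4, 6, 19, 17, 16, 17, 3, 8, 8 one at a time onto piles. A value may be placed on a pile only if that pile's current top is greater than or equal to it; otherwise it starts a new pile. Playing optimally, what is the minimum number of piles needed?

4

The minimum number of non-increasing subsequences covering a sequence equals the length of its longest strictly increasing subsequence.
LIS length is 4 (e.g. 4, 6, 16, 17), so 4 piles are needed.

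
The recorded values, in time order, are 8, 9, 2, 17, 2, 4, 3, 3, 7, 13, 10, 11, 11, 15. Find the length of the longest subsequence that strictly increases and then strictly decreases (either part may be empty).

6

inc[i] = longest strictly increasing subsequence ending at i; dec[i] = longest strictly decreasing subsequence starting at i:
i:      1  2  3  4  5  6  7  8  9 10 11 12 13 14
a[i]:   8  9  2 17  2  4  3  3  7 13 10 11 11 15
inc:    1  2  1  3  1  2  2  2  3  4  4  5  5  6
dec:    3  3  1  3  1  2  1  1  1  2  1  1  1  1
Best peak at i=14 (value 15): inc=6, dec=1, length 6+1−1 = 6.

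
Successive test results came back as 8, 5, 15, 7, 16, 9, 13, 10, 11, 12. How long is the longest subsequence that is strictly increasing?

Track the smallest tail for each achievable length (strict):
8 → extends → [8]
5 → replaces 8 → [5]
15 → extends → [5, 15]
7 → replaces 15 → [5, 7]
16 → extends → [5, 7, 16]
9 → replaces 16 → [5, 7, 9]
13 → extends → [5, 7, 9, 13]
10 → replaces 13 → [5, 7, 9, 10]
11 → extends → [5, 7, 9, 10, 11]
12 → extends → [5, 7, 9, 10, 11, 12]
Six tails, so the longest strictly increasing subsequence has length 6 (e.g. 5, 7, 9, 10, 11, 12).

6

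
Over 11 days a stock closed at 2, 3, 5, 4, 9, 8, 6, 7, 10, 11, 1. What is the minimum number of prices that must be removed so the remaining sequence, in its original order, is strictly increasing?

Fewest deletions = n − (longest strictly increasing subsequence).
Patience tails:
2 → extends → [2]
3 → extends → [2, 3]
5 → extends → [2, 3, 5]
4 → replaces 5 → [2, 3, 4]
9 → extends → [2, 3, 4, 9]
8 → replaces 9 → [2, 3, 4, 8]
6 → replaces 8 → [2, 3, 4, 6]
7 → extends → [2, 3, 4, 6, 7]
10 → extends → [2, 3, 4, 6, 7, 10]
11 → extends → [2, 3, 4, 6, 7, 10, 11]
1 → replaces 2 → [1, 3, 4, 6, 7, 10, 11]
Longest strictly increasing subsequence has length 7, so deletions = 11 − 7 = 4.

4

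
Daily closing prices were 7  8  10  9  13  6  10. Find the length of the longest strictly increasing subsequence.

4

Track the smallest tail for each achievable length (strict):
7 → extends → [7]
8 → extends → [7, 8]
10 → extends → [7, 8, 10]
9 → replaces 10 → [7, 8, 9]
13 → extends → [7, 8, 9, 13]
6 → replaces 7 → [6, 8, 9, 13]
10 → replaces 13 → [6, 8, 9, 10]
Four tails, so the longest strictly increasing subsequence has length 4 (e.g. 7, 8, 10, 13).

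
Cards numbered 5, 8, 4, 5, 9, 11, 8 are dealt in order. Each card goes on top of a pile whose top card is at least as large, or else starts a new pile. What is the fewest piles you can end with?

Place each on the leftmost legal pile:
5 → new pile 1 (tops now [5])
8 → new pile 2 (tops now [5, 8])
4 → pile 1 (tops now [4, 8])
5 → pile 2 (tops now [4, 5])
9 → new pile 3 (tops now [4, 5, 9])
11 → new pile 4 (tops now [4, 5, 9, 11])
8 → pile 3 (tops now [4, 5, 8, 11])
Four piles.

4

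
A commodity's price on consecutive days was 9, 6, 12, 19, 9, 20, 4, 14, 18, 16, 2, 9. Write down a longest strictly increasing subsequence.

9, 12, 19, 20

Patience tails give the LIS length; then backtrack through the dp parents:
9 → extends → [9]
6 → replaces 9 → [6]
12 → extends → [6, 12]
19 → extends → [6, 12, 19]
9 → replaces 12 → [6, 9, 19]
20 → extends → [6, 9, 19, 20]
4 → replaces 6 → [4, 9, 19, 20]
14 → replaces 19 → [4, 9, 14, 20]
18 → replaces 20 → [4, 9, 14, 18]
16 → replaces 18 → [4, 9, 14, 16]
2 → replaces 4 → [2, 9, 14, 16]
9 → already a tail → [2, 9, 14, 16]
Length 4; one witness is 9, 12, 19, 20.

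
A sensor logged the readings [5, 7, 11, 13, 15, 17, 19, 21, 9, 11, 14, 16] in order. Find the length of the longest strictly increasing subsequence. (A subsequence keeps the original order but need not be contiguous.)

8

Let dp[i] be the length of the longest such subsequence ending at index i:
i:      1  2  3  4  5  6  7  8  9 10 11 12
a[i]:   5  7 11 13 15 17 19 21  9 11 14 16
dp:     1  2  3  4  5  6  7  8  3  4  5  6
Maximum dp value is 8.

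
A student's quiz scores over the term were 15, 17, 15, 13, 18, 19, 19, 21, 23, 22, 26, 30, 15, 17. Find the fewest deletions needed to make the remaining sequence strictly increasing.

6

Fewest deletions = n − (longest strictly increasing subsequence).
Patience tails:
15 → extends → [15]
17 → extends → [15, 17]
15 → already a tail → [15, 17]
13 → replaces 15 → [13, 17]
18 → extends → [13, 17, 18]
19 → extends → [13, 17, 18, 19]
19 → already a tail → [13, 17, 18, 19]
21 → extends → [13, 17, 18, 19, 21]
23 → extends → [13, 17, 18, 19, 21, 23]
22 → replaces 23 → [13, 17, 18, 19, 21, 22]
26 → extends → [13, 17, 18, 19, 21, 22, 26]
30 → extends → [13, 17, 18, 19, 21, 22, 26, 30]
15 → replaces 17 → [13, 15, 18, 19, 21, 22, 26, 30]
17 → replaces 18 → [13, 15, 17, 19, 21, 22, 26, 30]
Longest strictly increasing subsequence has length 8, so deletions = 14 − 8 = 6.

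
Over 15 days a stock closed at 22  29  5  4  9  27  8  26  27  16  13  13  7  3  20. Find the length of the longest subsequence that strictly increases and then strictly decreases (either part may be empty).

8

inc[i] = longest strictly increasing subsequence ending at i; dec[i] = longest strictly decreasing subsequence starting at i:
i:      1  2  3  4  5  6  7  8  9 10 11 12 13 14 15
a[i]:  22 29  5  4  9 27  8 26 27 16 13 13  7  3 20
inc:    1  2  1  1  2  3  2  3  4  3  3  3  2  1  4
dec:    5  7  3  2  4  6  3  5  5  4  3  3  2  1  1
Best peak at i=2 (value 29): inc=2, dec=7, length 2+7−1 = 8.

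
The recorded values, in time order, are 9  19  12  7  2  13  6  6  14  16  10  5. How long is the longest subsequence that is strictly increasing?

5

Track the smallest tail for each achievable length (strict):
9 → extends → [9]
19 → extends → [9, 19]
12 → replaces 19 → [9, 12]
7 → replaces 9 → [7, 12]
2 → replaces 7 → [2, 12]
13 → extends → [2, 12, 13]
6 → replaces 12 → [2, 6, 13]
6 → already a tail → [2, 6, 13]
14 → extends → [2, 6, 13, 14]
16 → extends → [2, 6, 13, 14, 16]
10 → replaces 13 → [2, 6, 10, 14, 16]
5 → replaces 6 → [2, 5, 10, 14, 16]
Five tails, so the longest strictly increasing subsequence has length 5 (e.g. 9, 12, 13, 14, 16).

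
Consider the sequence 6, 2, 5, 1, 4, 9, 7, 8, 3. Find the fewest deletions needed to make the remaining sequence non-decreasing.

5

Fewest deletions = n − (longest non-decreasing subsequence).
i:     1 2 3 4 5 6 7 8 9
a[i]:  6 2 5 1 4 9 7 8 3
dp:    1 1 2 1 2 3 3 4 2
max dp = 4, so deletions = 9 − 4 = 5.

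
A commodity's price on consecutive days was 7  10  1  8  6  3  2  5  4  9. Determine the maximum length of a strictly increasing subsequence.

4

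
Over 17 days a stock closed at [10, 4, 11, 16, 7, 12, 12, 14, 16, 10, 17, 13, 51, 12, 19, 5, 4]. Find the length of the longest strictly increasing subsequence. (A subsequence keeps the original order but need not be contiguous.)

7

Track the smallest tail for each achievable length (strict):
10 → extends → [10]
4 → replaces 10 → [4]
11 → extends → [4, 11]
16 → extends → [4, 11, 16]
7 → replaces 11 → [4, 7, 16]
12 → replaces 16 → [4, 7, 12]
12 → already a tail → [4, 7, 12]
14 → extends → [4, 7, 12, 14]
16 → extends → [4, 7, 12, 14, 16]
10 → replaces 12 → [4, 7, 10, 14, 16]
17 → extends → [4, 7, 10, 14, 16, 17]
13 → replaces 14 → [4, 7, 10, 13, 16, 17]
51 → extends → [4, 7, 10, 13, 16, 17, 51]
12 → replaces 13 → [4, 7, 10, 12, 16, 17, 51]
19 → replaces 51 → [4, 7, 10, 12, 16, 17, 19]
5 → replaces 7 → [4, 5, 10, 12, 16, 17, 19]
4 → already a tail → [4, 5, 10, 12, 16, 17, 19]
Seven tails, so the longest strictly increasing subsequence has length 7 (e.g. 10, 11, 12, 14, 16, 17, 51).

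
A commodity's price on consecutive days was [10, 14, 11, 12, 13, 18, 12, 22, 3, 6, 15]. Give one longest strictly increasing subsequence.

10, 11, 12, 13, 18, 22

Patience tails give the LIS length; then backtrack through the dp parents:
10 → extends → [10]
14 → extends → [10, 14]
11 → replaces 14 → [10, 11]
12 → extends → [10, 11, 12]
13 → extends → [10, 11, 12, 13]
18 → extends → [10, 11, 12, 13, 18]
12 → already a tail → [10, 11, 12, 13, 18]
22 → extends → [10, 11, 12, 13, 18, 22]
3 → replaces 10 → [3, 11, 12, 13, 18, 22]
6 → replaces 11 → [3, 6, 12, 13, 18, 22]
15 → replaces 18 → [3, 6, 12, 13, 15, 22]
Length 6; one witness is 10, 11, 12, 13, 18, 22.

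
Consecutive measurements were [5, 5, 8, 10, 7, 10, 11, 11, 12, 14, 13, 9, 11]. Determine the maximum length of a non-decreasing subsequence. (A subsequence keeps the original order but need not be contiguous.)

9

Track the smallest tail for each achievable length (allowing ties):
5 → extends → [5]
5 → extends → [5, 5]
8 → extends → [5, 5, 8]
10 → extends → [5, 5, 8, 10]
7 → replaces 8 → [5, 5, 7, 10]
10 → extends → [5, 5, 7, 10, 10]
11 → extends → [5, 5, 7, 10, 10, 11]
11 → extends → [5, 5, 7, 10, 10, 11, 11]
12 → extends → [5, 5, 7, 10, 10, 11, 11, 12]
14 → extends → [5, 5, 7, 10, 10, 11, 11, 12, 14]
13 → replaces 14 → [5, 5, 7, 10, 10, 11, 11, 12, 13]
9 → replaces 10 → [5, 5, 7, 9, 10, 11, 11, 12, 13]
11 → replaces 12 → [5, 5, 7, 9, 10, 11, 11, 11, 13]
Nine tails, so the longest non-decreasing subsequence has length 9 (e.g. 5, 5, 8, 10, 10, 11, 11, 12, 14).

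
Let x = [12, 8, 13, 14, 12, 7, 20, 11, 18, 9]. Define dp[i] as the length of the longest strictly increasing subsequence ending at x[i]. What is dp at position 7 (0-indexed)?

2

dp[i] = 1 + max{dp[j] : j<i, x[j]<x[i]} (or 1 if no such j):
i:      0  1  2  3  4  5  6  7  8  9
x[i]:  12  8 13 14 12  7 20 11 18  9
dp:     1  1  2  3  2  1  4  2  4  2
At index 7 the value is 2.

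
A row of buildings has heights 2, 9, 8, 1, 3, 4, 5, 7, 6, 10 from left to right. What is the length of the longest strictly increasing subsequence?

6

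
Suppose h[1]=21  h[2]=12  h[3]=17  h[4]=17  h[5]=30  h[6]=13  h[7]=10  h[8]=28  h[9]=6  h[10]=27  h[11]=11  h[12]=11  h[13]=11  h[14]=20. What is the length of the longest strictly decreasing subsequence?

5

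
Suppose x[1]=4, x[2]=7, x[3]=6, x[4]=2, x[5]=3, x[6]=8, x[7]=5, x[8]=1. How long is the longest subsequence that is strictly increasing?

Track the smallest tail for each achievable length (strict):
4 → extends → [4]
7 → extends → [4, 7]
6 → replaces 7 → [4, 6]
2 → replaces 4 → [2, 6]
3 → replaces 6 → [2, 3]
8 → extends → [2, 3, 8]
5 → replaces 8 → [2, 3, 5]
1 → replaces 2 → [1, 3, 5]
Three tails, so the longest strictly increasing subsequence has length 3 (e.g. 4, 7, 8).

3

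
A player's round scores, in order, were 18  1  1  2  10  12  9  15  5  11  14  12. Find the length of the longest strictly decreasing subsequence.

4

Negate each value so 'decreasing' becomes 'increasing', then run patience tails on the negated sequence:
-18 → extends → [-18]
-1 → extends → [-18, -1]
-1 → already a tail → [-18, -1]
-2 → replaces -1 → [-18, -2]
-10 → replaces -2 → [-18, -10]
-12 → replaces -10 → [-18, -12]
-9 → extends → [-18, -12, -9]
-15 → replaces -12 → [-18, -15, -9]
-5 → extends → [-18, -15, -9, -5]
-11 → replaces -9 → [-18, -15, -11, -5]
-14 → replaces -11 → [-18, -15, -14, -5]
-12 → replaces -5 → [-18, -15, -14, -12]
Four tails, so the longest strictly decreasing subsequence of the original has length 4.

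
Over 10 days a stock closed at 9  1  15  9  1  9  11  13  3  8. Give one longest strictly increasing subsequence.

Patience tails give the LIS length; then backtrack through the dp parents:
9 → extends → [9]
1 → replaces 9 → [1]
15 → extends → [1, 15]
9 → replaces 15 → [1, 9]
1 → already a tail → [1, 9]
9 → already a tail → [1, 9]
11 → extends → [1, 9, 11]
13 → extends → [1, 9, 11, 13]
3 → replaces 9 → [1, 3, 11, 13]
8 → replaces 11 → [1, 3, 8, 13]
Length 4; one witness is 1, 9, 11, 13.

1, 9, 11, 13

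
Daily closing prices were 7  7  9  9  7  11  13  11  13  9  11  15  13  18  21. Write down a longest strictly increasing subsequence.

7, 9, 11, 13, 15, 18, 21

Patience tails give the LIS length; then backtrack through the dp parents:
7 → extends → [7]
7 → already a tail → [7]
9 → extends → [7, 9]
9 → already a tail → [7, 9]
7 → already a tail → [7, 9]
11 → extends → [7, 9, 11]
13 → extends → [7, 9, 11, 13]
11 → already a tail → [7, 9, 11, 13]
13 → already a tail → [7, 9, 11, 13]
9 → already a tail → [7, 9, 11, 13]
11 → already a tail → [7, 9, 11, 13]
15 → extends → [7, 9, 11, 13, 15]
13 → already a tail → [7, 9, 11, 13, 15]
18 → extends → [7, 9, 11, 13, 15, 18]
21 → extends → [7, 9, 11, 13, 15, 18, 21]
Length 7; one witness is 7, 9, 11, 13, 15, 18, 21.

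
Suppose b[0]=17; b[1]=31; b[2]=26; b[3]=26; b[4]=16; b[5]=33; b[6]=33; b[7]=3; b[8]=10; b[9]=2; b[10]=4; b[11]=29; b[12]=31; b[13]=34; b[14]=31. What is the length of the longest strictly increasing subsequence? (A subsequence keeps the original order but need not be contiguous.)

Let dp[i] be the length of the longest such subsequence ending at index i:
i:      0  1  2  3  4  5  6  7  8  9 10 11 12 13 14
b[i]:  17 31 26 26 16 33 33  3 10  2  4 29 31 34 31
dp:     1  2  2  2  1  3  3  1  2  1  2  3  4  5  4
Maximum dp value is 5.

5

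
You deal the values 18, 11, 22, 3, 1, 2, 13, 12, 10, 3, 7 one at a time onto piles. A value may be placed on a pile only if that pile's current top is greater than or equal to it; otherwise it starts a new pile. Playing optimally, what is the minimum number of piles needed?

4

Place each on the leftmost legal pile:
18 → new pile 1 (tops now [18])
11 → pile 1 (tops now [11])
22 → new pile 2 (tops now [11, 22])
3 → pile 1 (tops now [3, 22])
1 → pile 1 (tops now [1, 22])
2 → pile 2 (tops now [1, 2])
13 → new pile 3 (tops now [1, 2, 13])
12 → pile 3 (tops now [1, 2, 12])
10 → pile 3 (tops now [1, 2, 10])
3 → pile 3 (tops now [1, 2, 3])
7 → new pile 4 (tops now [1, 2, 3, 7])
Four piles.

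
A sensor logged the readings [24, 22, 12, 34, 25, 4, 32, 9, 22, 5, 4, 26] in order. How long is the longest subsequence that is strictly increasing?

4

Track the smallest tail for each achievable length (strict):
24 → extends → [24]
22 → replaces 24 → [22]
12 → replaces 22 → [12]
34 → extends → [12, 34]
25 → replaces 34 → [12, 25]
4 → replaces 12 → [4, 25]
32 → extends → [4, 25, 32]
9 → replaces 25 → [4, 9, 32]
22 → replaces 32 → [4, 9, 22]
5 → replaces 9 → [4, 5, 22]
4 → already a tail → [4, 5, 22]
26 → extends → [4, 5, 22, 26]
Four tails, so the longest strictly increasing subsequence has length 4 (e.g. 4, 9, 22, 26).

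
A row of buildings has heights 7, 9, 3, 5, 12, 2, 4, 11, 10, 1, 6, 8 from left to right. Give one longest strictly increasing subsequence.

Patience tails give the LIS length; then backtrack through the dp parents:
7 → extends → [7]
9 → extends → [7, 9]
3 → replaces 7 → [3, 9]
5 → replaces 9 → [3, 5]
12 → extends → [3, 5, 12]
2 → replaces 3 → [2, 5, 12]
4 → replaces 5 → [2, 4, 12]
11 → replaces 12 → [2, 4, 11]
10 → replaces 11 → [2, 4, 10]
1 → replaces 2 → [1, 4, 10]
6 → replaces 10 → [1, 4, 6]
8 → extends → [1, 4, 6, 8]
Length 4; one witness is 3, 5, 6, 8.

3, 5, 6, 8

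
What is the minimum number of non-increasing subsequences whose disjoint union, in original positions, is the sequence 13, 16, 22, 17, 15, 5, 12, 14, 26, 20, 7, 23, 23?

5

Place each on the leftmost legal pile:
13 → new pile 1 (tops now [13])
16 → new pile 2 (tops now [13, 16])
22 → new pile 3 (tops now [13, 16, 22])
17 → pile 3 (tops now [13, 16, 17])
15 → pile 2 (tops now [13, 15, 17])
5 → pile 1 (tops now [5, 15, 17])
12 → pile 2 (tops now [5, 12, 17])
14 → pile 3 (tops now [5, 12, 14])
26 → new pile 4 (tops now [5, 12, 14, 26])
20 → pile 4 (tops now [5, 12, 14, 20])
7 → pile 2 (tops now [5, 7, 14, 20])
23 → new pile 5 (tops now [5, 7, 14, 20, 23])
23 → pile 5 (tops now [5, 7, 14, 20, 23])
Five piles.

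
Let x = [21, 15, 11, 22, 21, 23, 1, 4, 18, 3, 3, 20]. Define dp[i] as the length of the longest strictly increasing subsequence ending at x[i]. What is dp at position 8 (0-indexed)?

3

dp[i] = 1 + max{dp[j] : j<i, x[j]<x[i]} (or 1 if no such j):
i:      0  1  2  3  4  5  6  7  8  9 10 11
x[i]:  21 15 11 22 21 23  1  4 18  3  3 20
dp:     1  1  1  2  2  3  1  2  3  2  2  4
At index 8 the value is 3.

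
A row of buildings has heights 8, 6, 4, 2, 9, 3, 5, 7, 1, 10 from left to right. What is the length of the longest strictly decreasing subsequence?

Negate each value so 'decreasing' becomes 'increasing', then run patience tails on the negated sequence:
-8 → extends → [-8]
-6 → extends → [-8, -6]
-4 → extends → [-8, -6, -4]
-2 → extends → [-8, -6, -4, -2]
-9 → replaces -8 → [-9, -6, -4, -2]
-3 → replaces -2 → [-9, -6, -4, -3]
-5 → replaces -4 → [-9, -6, -5, -3]
-7 → replaces -6 → [-9, -7, -5, -3]
-1 → extends → [-9, -7, -5, -3, -1]
-10 → replaces -9 → [-10, -7, -5, -3, -1]
Five tails, so the longest strictly decreasing subsequence of the original has length 5.

5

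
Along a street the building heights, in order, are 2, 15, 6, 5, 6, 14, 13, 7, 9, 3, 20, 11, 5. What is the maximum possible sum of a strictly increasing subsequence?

49

Let S[i] be the best sum of a strictly increasing subsequence ending at i:
i:      1  2  3  4  5  6  7  8  9 10 11 12 13
a[i]:   2 15  6  5  6 14 13  7  9  3 20 11  5
S:      2 17  8  7 13 27 26 20 29  5 49 40 10
Maximum is 49 (e.g. 2 + 5 + 6 + 7 + 9 + 20).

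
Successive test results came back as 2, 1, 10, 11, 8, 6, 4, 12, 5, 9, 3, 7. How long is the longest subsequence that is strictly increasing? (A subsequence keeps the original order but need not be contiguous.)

4

Let dp[i] be the length of the longest such subsequence ending at index i:
i:      1  2  3  4  5  6  7  8  9 10 11 12
a[i]:   2  1 10 11  8  6  4 12  5  9  3  7
dp:     1  1  2  3  2  2  2  4  3  4  2  4
Maximum dp value is 4.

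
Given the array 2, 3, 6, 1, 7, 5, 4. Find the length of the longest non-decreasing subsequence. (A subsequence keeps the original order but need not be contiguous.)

4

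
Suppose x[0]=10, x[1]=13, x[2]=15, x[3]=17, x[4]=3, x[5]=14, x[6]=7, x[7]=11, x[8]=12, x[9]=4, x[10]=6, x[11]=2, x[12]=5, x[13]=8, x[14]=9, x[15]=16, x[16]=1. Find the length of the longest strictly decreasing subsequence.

6

Negate each value so 'decreasing' becomes 'increasing', then run patience tails on the negated sequence:
-10 → extends → [-10]
-13 → replaces -10 → [-13]
-15 → replaces -13 → [-15]
-17 → replaces -15 → [-17]
-3 → extends → [-17, -3]
-14 → replaces -3 → [-17, -14]
-7 → extends → [-17, -14, -7]
-11 → replaces -7 → [-17, -14, -11]
-12 → replaces -11 → [-17, -14, -12]
-4 → extends → [-17, -14, -12, -4]
-6 → replaces -4 → [-17, -14, -12, -6]
-2 → extends → [-17, -14, -12, -6, -2]
-5 → replaces -2 → [-17, -14, -12, -6, -5]
-8 → replaces -6 → [-17, -14, -12, -8, -5]
-9 → replaces -8 → [-17, -14, -12, -9, -5]
-16 → replaces -14 → [-17, -16, -12, -9, -5]
-1 → extends → [-17, -16, -12, -9, -5, -1]
Six tails, so the longest strictly decreasing subsequence of the original has length 6.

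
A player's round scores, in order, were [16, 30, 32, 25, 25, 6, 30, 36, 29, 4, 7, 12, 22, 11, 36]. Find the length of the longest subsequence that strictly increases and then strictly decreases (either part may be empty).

7

inc[i] = longest strictly increasing subsequence ending at i; dec[i] = longest strictly decreasing subsequence starting at i:
i:      1  2  3  4  5  6  7  8  9 10 11 12 13 14 15
a[i]:  16 30 32 25 25  6 30 36 29  4  7 12 22 11 36
inc:    1  2  3  2  2  1  3  4  3  1  2  3  4  3  5
dec:    3  4  5  3  3  2  4  4  3  1  1  2  2  1  1
Best peak at i=3 (value 32): inc=3, dec=5, length 3+5−1 = 7.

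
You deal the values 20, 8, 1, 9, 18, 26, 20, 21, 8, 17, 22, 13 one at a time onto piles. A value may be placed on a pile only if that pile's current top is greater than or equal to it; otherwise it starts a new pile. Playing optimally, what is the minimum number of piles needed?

The minimum number of non-increasing subsequences covering a sequence equals the length of its longest strictly increasing subsequence.
LIS length is 6 (e.g. 8, 9, 18, 20, 21, 22), so 6 piles are needed.

6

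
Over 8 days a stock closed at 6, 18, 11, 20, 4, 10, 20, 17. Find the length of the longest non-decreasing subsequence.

4

Track the smallest tail for each achievable length (allowing ties):
6 → extends → [6]
18 → extends → [6, 18]
11 → replaces 18 → [6, 11]
20 → extends → [6, 11, 20]
4 → replaces 6 → [4, 11, 20]
10 → replaces 11 → [4, 10, 20]
20 → extends → [4, 10, 20, 20]
17 → replaces 20 → [4, 10, 17, 20]
Four tails, so the longest non-decreasing subsequence has length 4 (e.g. 6, 18, 20, 20).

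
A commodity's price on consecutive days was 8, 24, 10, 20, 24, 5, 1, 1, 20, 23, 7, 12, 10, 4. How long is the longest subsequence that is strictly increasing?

4

Let dp[i] be the length of the longest such subsequence ending at index i:
i:      1  2  3  4  5  6  7  8  9 10 11 12 13 14
a[i]:   8 24 10 20 24  5  1  1 20 23  7 12 10  4
dp:     1  2  2  3  4  1  1  1  3  4  2  3  3  2
Maximum dp value is 4.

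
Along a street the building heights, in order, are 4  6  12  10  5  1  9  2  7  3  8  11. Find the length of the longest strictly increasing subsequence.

Track the smallest tail for each achievable length (strict):
4 → extends → [4]
6 → extends → [4, 6]
12 → extends → [4, 6, 12]
10 → replaces 12 → [4, 6, 10]
5 → replaces 6 → [4, 5, 10]
1 → replaces 4 → [1, 5, 10]
9 → replaces 10 → [1, 5, 9]
2 → replaces 5 → [1, 2, 9]
7 → replaces 9 → [1, 2, 7]
3 → replaces 7 → [1, 2, 3]
8 → extends → [1, 2, 3, 8]
11 → extends → [1, 2, 3, 8, 11]
Five tails, so the longest strictly increasing subsequence has length 5 (e.g. 4, 6, 7, 8, 11).

5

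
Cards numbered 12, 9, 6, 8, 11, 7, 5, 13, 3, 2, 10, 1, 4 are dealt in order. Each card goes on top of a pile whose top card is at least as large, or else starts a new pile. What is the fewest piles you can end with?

Place each on the leftmost legal pile:
12 → new pile 1 (tops now [12])
9 → pile 1 (tops now [9])
6 → pile 1 (tops now [6])
8 → new pile 2 (tops now [6, 8])
11 → new pile 3 (tops now [6, 8, 11])
7 → pile 2 (tops now [6, 7, 11])
5 → pile 1 (tops now [5, 7, 11])
13 → new pile 4 (tops now [5, 7, 11, 13])
3 → pile 1 (tops now [3, 7, 11, 13])
2 → pile 1 (tops now [2, 7, 11, 13])
10 → pile 3 (tops now [2, 7, 10, 13])
1 → pile 1 (tops now [1, 7, 10, 13])
4 → pile 2 (tops now [1, 4, 10, 13])
Four piles.

4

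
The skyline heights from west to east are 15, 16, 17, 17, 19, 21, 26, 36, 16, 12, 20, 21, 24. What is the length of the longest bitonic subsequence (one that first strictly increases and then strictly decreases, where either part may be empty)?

9

inc[i] = longest strictly increasing subsequence ending at i; dec[i] = longest strictly decreasing subsequence starting at i:
i:      1  2  3  4  5  6  7  8  9 10 11 12 13
a[i]:  15 16 17 17 19 21 26 36 16 12 20 21 24
inc:    1  2  3  3  4  5  6  7  2  1  5  6  7
dec:    2  2  3  3  3  3  3  3  2  1  1  1  1
Best peak at i=8 (value 36): inc=7, dec=3, length 7+3−1 = 9.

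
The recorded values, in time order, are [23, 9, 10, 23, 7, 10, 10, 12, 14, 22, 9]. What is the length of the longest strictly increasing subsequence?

Track the smallest tail for each achievable length (strict):
23 → extends → [23]
9 → replaces 23 → [9]
10 → extends → [9, 10]
23 → extends → [9, 10, 23]
7 → replaces 9 → [7, 10, 23]
10 → already a tail → [7, 10, 23]
10 → already a tail → [7, 10, 23]
12 → replaces 23 → [7, 10, 12]
14 → extends → [7, 10, 12, 14]
22 → extends → [7, 10, 12, 14, 22]
9 → replaces 10 → [7, 9, 12, 14, 22]
Five tails, so the longest strictly increasing subsequence has length 5 (e.g. 9, 10, 12, 14, 22).

5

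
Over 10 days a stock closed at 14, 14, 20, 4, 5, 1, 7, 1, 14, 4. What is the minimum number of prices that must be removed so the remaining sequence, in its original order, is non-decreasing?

6

Fewest deletions = n − (longest non-decreasing subsequence).
Patience tails:
14 → extends → [14]
14 → extends → [14, 14]
20 → extends → [14, 14, 20]
4 → replaces 14 → [4, 14, 20]
5 → replaces 14 → [4, 5, 20]
1 → replaces 4 → [1, 5, 20]
7 → replaces 20 → [1, 5, 7]
1 → replaces 5 → [1, 1, 7]
14 → extends → [1, 1, 7, 14]
4 → replaces 7 → [1, 1, 4, 14]
Longest non-decreasing subsequence has length 4, so deletions = 10 − 4 = 6.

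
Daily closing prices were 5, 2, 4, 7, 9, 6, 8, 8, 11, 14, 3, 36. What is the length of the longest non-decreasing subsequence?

Let dp[i] be the length of the longest such subsequence ending at index i:
i:      1  2  3  4  5  6  7  8  9 10 11 12
a[i]:   5  2  4  7  9  6  8  8 11 14  3 36
dp:     1  1  2  3  4  3  4  5  6  7  2  8
Maximum dp value is 8.

8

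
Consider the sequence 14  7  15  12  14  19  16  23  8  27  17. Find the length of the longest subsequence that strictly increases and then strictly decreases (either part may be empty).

7

inc[i] = longest strictly increasing subsequence ending at i; dec[i] = longest strictly decreasing subsequence starting at i:
i:      1  2  3  4  5  6  7  8  9 10 11
a[i]:  14  7 15 12 14 19 16 23  8 27 17
inc:    1  1  2  2  3  4  4  5  2  6  5
dec:    3  1  3  2  2  3  2  2  1  2  1
Best peak at i=10 (value 27): inc=6, dec=2, length 6+2−1 = 7.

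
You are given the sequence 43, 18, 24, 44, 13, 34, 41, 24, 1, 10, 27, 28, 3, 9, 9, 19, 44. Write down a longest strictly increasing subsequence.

18, 24, 34, 41, 44

Patience tails give the LIS length; then backtrack through the dp parents:
43 → extends → [43]
18 → replaces 43 → [18]
24 → extends → [18, 24]
44 → extends → [18, 24, 44]
13 → replaces 18 → [13, 24, 44]
34 → replaces 44 → [13, 24, 34]
41 → extends → [13, 24, 34, 41]
24 → already a tail → [13, 24, 34, 41]
1 → replaces 13 → [1, 24, 34, 41]
10 → replaces 24 → [1, 10, 34, 41]
27 → replaces 34 → [1, 10, 27, 41]
28 → replaces 41 → [1, 10, 27, 28]
3 → replaces 10 → [1, 3, 27, 28]
9 → replaces 27 → [1, 3, 9, 28]
9 → already a tail → [1, 3, 9, 28]
19 → replaces 28 → [1, 3, 9, 19]
44 → extends → [1, 3, 9, 19, 44]
Length 5; one witness is 18, 24, 34, 41, 44.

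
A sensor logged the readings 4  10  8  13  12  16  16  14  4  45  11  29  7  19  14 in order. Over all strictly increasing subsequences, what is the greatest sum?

88

Let S[i] be the best sum of a strictly increasing subsequence ending at i:
i:      1  2  3  4  5  6  7  8  9 10 11 12 13 14 15
a[i]:   4 10  8 13 12 16 16 14  4 45 11 29  7 19 14
S:      4 14 12 27 26 43 43 41  4 88 25 72 11 62 41
Maximum is 88 (e.g. 4 + 10 + 13 + 16 + 45).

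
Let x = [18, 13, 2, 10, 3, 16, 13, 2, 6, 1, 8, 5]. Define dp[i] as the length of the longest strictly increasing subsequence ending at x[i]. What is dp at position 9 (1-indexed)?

3

dp[i] = 1 + max{dp[j] : j<i, x[j]<x[i]} (or 1 if no such j):
i:      1  2  3  4  5  6  7  8  9 10 11 12
x[i]:  18 13  2 10  3 16 13  2  6  1  8  5
dp:     1  1  1  2  2  3  3  1  3  1  4  3
At index 9 the value is 3.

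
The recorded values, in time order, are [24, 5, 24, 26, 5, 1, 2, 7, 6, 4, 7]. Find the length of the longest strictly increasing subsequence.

4

Track the smallest tail for each achievable length (strict):
24 → extends → [24]
5 → replaces 24 → [5]
24 → extends → [5, 24]
26 → extends → [5, 24, 26]
5 → already a tail → [5, 24, 26]
1 → replaces 5 → [1, 24, 26]
2 → replaces 24 → [1, 2, 26]
7 → replaces 26 → [1, 2, 7]
6 → replaces 7 → [1, 2, 6]
4 → replaces 6 → [1, 2, 4]
7 → extends → [1, 2, 4, 7]
Four tails, so the longest strictly increasing subsequence has length 4 (e.g. 1, 2, 6, 7).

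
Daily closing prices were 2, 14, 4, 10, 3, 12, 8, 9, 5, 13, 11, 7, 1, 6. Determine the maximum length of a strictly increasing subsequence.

Let dp[i] be the length of the longest such subsequence ending at index i:
i:      1  2  3  4  5  6  7  8  9 10 11 12 13 14
a[i]:   2 14  4 10  3 12  8  9  5 13 11  7  1  6
dp:     1  2  2  3  2  4  3  4  3  5  5  4  1  4
Maximum dp value is 5.

5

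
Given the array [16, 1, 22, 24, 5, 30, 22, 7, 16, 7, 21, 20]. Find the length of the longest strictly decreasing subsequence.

Let dp[i] be the longest strictly decreasing subsequence ending at i:
i:      1  2  3  4  5  6  7  8  9 10 11 12
a[i]:  16  1 22 24  5 30 22  7 16  7 21 20
dp:     1  2  1  1  2  1  2  3  3  4  3  4
Maximum is 4.

4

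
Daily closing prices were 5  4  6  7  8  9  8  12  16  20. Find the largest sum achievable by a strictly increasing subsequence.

83

Let S[i] be the best sum of a strictly increasing subsequence ending at i:
i:      1  2  3  4  5  6  7  8  9 10
a[i]:   5  4  6  7  8  9  8 12 16 20
S:      5  4 11 18 26 35 26 47 63 83
Maximum is 83 (e.g. 5 + 6 + 7 + 8 + 9 + 12 + 16 + 20).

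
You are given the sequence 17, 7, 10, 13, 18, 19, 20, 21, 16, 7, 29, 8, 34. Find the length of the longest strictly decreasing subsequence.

3

Let dp[i] be the longest strictly decreasing subsequence ending at i:
i:      1  2  3  4  5  6  7  8  9 10 11 12 13
a[i]:  17  7 10 13 18 19 20 21 16  7 29  8 34
dp:     1  2  2  2  1  1  1  1  2  3  1  3  1
Maximum is 3.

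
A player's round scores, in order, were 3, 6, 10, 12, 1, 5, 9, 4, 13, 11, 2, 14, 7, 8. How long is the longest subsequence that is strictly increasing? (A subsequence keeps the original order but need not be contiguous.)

6

Track the smallest tail for each achievable length (strict):
3 → extends → [3]
6 → extends → [3, 6]
10 → extends → [3, 6, 10]
12 → extends → [3, 6, 10, 12]
1 → replaces 3 → [1, 6, 10, 12]
5 → replaces 6 → [1, 5, 10, 12]
9 → replaces 10 → [1, 5, 9, 12]
4 → replaces 5 → [1, 4, 9, 12]
13 → extends → [1, 4, 9, 12, 13]
11 → replaces 12 → [1, 4, 9, 11, 13]
2 → replaces 4 → [1, 2, 9, 11, 13]
14 → extends → [1, 2, 9, 11, 13, 14]
7 → replaces 9 → [1, 2, 7, 11, 13, 14]
8 → replaces 11 → [1, 2, 7, 8, 13, 14]
Six tails, so the longest strictly increasing subsequence has length 6 (e.g. 3, 6, 10, 12, 13, 14).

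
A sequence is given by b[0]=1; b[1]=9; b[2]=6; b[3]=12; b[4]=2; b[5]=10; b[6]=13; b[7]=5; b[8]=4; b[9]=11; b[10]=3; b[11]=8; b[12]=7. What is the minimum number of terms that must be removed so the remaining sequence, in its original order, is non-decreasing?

9

Fewest deletions = n − (longest non-decreasing subsequence).
i:      0  1  2  3  4  5  6  7  8  9 10 11 12
b[i]:   1  9  6 12  2 10 13  5  4 11  3  8  7
dp:     1  2  2  3  2  3  4  3  3  4  3  4  4
max dp = 4, so deletions = 13 − 4 = 9.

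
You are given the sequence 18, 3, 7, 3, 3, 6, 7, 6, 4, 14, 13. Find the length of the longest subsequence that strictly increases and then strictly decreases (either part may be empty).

inc[i] = longest strictly increasing subsequence ending at i; dec[i] = longest strictly decreasing subsequence starting at i:
i:      1  2  3  4  5  6  7  8  9 10 11
a[i]:  18  3  7  3  3  6  7  6  4 14 13
inc:    1  1  2  1  1  2  3  2  2  4  4
dec:    4  1  3  1  1  2  3  2  1  2  1
Best peak at i=7 (value 7): inc=3, dec=3, length 3+3−1 = 5.

5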